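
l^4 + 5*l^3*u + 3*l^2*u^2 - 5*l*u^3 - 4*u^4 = (l - u)*(l + u)^2*(l + 4*u)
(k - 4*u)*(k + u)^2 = k^3 - 2*k^2*u - 7*k*u^2 - 4*u^3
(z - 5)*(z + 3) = z^2 - 2*z - 15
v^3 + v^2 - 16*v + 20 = (v - 2)^2*(v + 5)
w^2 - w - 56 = (w - 8)*(w + 7)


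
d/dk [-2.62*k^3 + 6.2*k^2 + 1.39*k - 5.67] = -7.86*k^2 + 12.4*k + 1.39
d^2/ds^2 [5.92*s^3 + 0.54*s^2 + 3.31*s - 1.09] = 35.52*s + 1.08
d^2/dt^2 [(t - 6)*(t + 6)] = 2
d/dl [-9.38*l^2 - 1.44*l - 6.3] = -18.76*l - 1.44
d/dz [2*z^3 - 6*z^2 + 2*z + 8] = 6*z^2 - 12*z + 2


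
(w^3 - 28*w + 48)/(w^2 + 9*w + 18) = (w^2 - 6*w + 8)/(w + 3)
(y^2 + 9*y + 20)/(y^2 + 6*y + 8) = (y + 5)/(y + 2)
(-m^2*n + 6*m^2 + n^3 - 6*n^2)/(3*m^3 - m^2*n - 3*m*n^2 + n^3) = (6 - n)/(3*m - n)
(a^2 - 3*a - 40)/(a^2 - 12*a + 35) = (a^2 - 3*a - 40)/(a^2 - 12*a + 35)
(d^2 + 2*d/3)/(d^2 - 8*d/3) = (3*d + 2)/(3*d - 8)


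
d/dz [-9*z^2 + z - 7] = 1 - 18*z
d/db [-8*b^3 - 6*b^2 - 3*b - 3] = -24*b^2 - 12*b - 3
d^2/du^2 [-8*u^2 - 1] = -16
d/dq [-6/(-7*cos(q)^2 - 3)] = 168*sin(2*q)/(7*cos(2*q) + 13)^2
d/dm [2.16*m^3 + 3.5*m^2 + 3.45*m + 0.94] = 6.48*m^2 + 7.0*m + 3.45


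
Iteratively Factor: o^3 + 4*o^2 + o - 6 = (o + 2)*(o^2 + 2*o - 3) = (o + 2)*(o + 3)*(o - 1)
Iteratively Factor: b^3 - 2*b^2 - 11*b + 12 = (b - 4)*(b^2 + 2*b - 3) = (b - 4)*(b - 1)*(b + 3)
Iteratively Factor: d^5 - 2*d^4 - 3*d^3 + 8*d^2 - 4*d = (d)*(d^4 - 2*d^3 - 3*d^2 + 8*d - 4) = d*(d - 1)*(d^3 - d^2 - 4*d + 4) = d*(d - 2)*(d - 1)*(d^2 + d - 2) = d*(d - 2)*(d - 1)*(d + 2)*(d - 1)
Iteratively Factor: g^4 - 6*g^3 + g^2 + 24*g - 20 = (g - 5)*(g^3 - g^2 - 4*g + 4) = (g - 5)*(g - 1)*(g^2 - 4) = (g - 5)*(g - 2)*(g - 1)*(g + 2)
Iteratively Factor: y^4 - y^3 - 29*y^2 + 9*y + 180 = (y - 5)*(y^3 + 4*y^2 - 9*y - 36) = (y - 5)*(y - 3)*(y^2 + 7*y + 12) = (y - 5)*(y - 3)*(y + 3)*(y + 4)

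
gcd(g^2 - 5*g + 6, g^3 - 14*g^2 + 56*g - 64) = g - 2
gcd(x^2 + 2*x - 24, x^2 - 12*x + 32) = x - 4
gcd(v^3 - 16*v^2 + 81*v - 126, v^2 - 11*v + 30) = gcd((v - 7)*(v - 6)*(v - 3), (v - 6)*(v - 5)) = v - 6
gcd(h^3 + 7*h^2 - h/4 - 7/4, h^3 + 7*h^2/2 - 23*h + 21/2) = h^2 + 13*h/2 - 7/2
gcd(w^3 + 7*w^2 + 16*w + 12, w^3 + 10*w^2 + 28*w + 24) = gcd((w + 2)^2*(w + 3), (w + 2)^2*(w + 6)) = w^2 + 4*w + 4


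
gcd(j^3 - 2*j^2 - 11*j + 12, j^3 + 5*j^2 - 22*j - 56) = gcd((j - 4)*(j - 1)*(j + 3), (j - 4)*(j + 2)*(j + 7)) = j - 4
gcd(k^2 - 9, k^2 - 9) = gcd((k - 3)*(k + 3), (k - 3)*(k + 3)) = k^2 - 9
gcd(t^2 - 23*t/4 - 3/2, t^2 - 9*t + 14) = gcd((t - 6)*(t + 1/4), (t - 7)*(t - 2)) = 1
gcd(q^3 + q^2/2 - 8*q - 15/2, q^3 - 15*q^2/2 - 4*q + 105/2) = q^2 - q/2 - 15/2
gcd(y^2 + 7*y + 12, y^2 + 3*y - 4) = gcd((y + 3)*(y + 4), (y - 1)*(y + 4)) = y + 4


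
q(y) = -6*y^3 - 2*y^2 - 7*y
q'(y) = -18*y^2 - 4*y - 7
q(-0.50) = 3.75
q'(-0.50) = -9.50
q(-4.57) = 562.88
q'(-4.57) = -364.65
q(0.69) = -7.75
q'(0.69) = -18.33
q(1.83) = -56.28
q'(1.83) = -74.60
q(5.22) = -944.46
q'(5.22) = -518.35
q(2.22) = -91.04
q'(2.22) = -104.59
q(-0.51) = 3.85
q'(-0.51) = -9.64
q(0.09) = -0.65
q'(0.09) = -7.51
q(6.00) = -1410.00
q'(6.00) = -679.00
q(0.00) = 0.00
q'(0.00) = -7.00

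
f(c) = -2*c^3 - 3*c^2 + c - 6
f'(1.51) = -21.74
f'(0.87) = -8.76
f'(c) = -6*c^2 - 6*c + 1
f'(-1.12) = 0.19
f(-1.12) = -8.07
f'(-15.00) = -1259.00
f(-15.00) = 6054.00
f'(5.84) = -238.67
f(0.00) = -6.00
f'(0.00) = 1.00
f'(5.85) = -239.44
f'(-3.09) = -37.75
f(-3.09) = 21.27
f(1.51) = -18.22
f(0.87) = -8.72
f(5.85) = -503.22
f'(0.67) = -5.71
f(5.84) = -500.83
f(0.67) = -7.28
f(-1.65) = -6.83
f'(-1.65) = -5.44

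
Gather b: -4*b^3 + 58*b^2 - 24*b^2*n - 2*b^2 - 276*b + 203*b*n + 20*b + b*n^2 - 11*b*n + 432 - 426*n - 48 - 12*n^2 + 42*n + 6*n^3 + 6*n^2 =-4*b^3 + b^2*(56 - 24*n) + b*(n^2 + 192*n - 256) + 6*n^3 - 6*n^2 - 384*n + 384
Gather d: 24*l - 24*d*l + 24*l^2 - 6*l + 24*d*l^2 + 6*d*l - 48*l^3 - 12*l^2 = d*(24*l^2 - 18*l) - 48*l^3 + 12*l^2 + 18*l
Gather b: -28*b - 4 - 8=-28*b - 12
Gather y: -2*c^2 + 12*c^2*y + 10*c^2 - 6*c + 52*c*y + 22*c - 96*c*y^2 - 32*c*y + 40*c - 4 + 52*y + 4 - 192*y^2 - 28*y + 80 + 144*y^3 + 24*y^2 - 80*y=8*c^2 + 56*c + 144*y^3 + y^2*(-96*c - 168) + y*(12*c^2 + 20*c - 56) + 80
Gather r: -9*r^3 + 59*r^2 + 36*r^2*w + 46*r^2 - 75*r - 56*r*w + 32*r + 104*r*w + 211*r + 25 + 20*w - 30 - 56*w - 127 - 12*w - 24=-9*r^3 + r^2*(36*w + 105) + r*(48*w + 168) - 48*w - 156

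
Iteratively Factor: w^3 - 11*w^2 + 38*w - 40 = (w - 4)*(w^2 - 7*w + 10) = (w - 5)*(w - 4)*(w - 2)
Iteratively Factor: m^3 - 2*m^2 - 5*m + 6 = (m - 3)*(m^2 + m - 2) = (m - 3)*(m + 2)*(m - 1)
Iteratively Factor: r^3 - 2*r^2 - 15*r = (r - 5)*(r^2 + 3*r) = (r - 5)*(r + 3)*(r)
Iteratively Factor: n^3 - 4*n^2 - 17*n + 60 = (n - 5)*(n^2 + n - 12) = (n - 5)*(n - 3)*(n + 4)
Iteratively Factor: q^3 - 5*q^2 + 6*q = (q)*(q^2 - 5*q + 6) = q*(q - 3)*(q - 2)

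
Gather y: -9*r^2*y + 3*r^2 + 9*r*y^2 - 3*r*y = 3*r^2 + 9*r*y^2 + y*(-9*r^2 - 3*r)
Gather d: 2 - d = 2 - d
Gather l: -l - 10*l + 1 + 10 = 11 - 11*l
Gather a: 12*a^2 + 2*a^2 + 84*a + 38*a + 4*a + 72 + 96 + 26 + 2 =14*a^2 + 126*a + 196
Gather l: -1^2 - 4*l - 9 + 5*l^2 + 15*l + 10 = 5*l^2 + 11*l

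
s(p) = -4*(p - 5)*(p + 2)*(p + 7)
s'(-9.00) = -560.00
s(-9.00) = 784.00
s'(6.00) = -500.00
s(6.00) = -416.00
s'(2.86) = -65.68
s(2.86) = 410.19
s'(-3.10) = 107.88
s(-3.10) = -139.00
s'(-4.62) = 15.71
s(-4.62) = -239.95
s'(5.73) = -453.35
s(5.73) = -287.34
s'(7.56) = -803.76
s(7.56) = -1425.34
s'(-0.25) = 131.25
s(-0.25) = 248.06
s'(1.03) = 78.31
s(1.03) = 386.37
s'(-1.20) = 145.12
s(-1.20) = 115.07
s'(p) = -4*(p - 5)*(p + 2) - 4*(p - 5)*(p + 7) - 4*(p + 2)*(p + 7)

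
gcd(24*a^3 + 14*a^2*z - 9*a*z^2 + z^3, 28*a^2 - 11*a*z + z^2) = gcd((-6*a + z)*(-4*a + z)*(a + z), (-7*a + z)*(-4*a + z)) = -4*a + z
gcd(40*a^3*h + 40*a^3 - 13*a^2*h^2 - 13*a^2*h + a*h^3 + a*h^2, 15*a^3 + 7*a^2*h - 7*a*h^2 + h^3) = 5*a - h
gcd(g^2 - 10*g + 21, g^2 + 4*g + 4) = 1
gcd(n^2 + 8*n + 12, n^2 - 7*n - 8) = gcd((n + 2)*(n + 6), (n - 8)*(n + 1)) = 1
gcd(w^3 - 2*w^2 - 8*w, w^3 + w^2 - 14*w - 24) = w^2 - 2*w - 8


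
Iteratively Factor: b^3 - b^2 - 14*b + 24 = (b - 3)*(b^2 + 2*b - 8) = (b - 3)*(b - 2)*(b + 4)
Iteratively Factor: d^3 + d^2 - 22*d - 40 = (d - 5)*(d^2 + 6*d + 8) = (d - 5)*(d + 4)*(d + 2)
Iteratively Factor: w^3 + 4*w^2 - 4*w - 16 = (w + 4)*(w^2 - 4) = (w - 2)*(w + 4)*(w + 2)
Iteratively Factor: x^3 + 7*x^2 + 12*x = (x + 4)*(x^2 + 3*x) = x*(x + 4)*(x + 3)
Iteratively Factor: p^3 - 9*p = (p - 3)*(p^2 + 3*p) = p*(p - 3)*(p + 3)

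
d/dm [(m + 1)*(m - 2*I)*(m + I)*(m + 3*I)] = 4*m^3 + m^2*(3 + 6*I) + m*(10 + 4*I) + 5 + 6*I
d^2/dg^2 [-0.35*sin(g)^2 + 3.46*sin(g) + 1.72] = -3.46*sin(g) - 0.7*cos(2*g)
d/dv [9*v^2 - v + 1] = 18*v - 1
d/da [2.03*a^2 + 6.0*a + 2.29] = 4.06*a + 6.0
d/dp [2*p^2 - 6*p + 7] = 4*p - 6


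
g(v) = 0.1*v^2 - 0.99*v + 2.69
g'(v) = 0.2*v - 0.99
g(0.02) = 2.67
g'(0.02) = -0.99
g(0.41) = 2.30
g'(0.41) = -0.91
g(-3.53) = 7.43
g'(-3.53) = -1.70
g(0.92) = 1.86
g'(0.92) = -0.81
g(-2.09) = 5.20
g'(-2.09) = -1.41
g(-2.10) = 5.21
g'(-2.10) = -1.41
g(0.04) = 2.65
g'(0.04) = -0.98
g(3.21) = 0.54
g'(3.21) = -0.35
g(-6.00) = 12.23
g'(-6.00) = -2.19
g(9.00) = 1.88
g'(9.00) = 0.81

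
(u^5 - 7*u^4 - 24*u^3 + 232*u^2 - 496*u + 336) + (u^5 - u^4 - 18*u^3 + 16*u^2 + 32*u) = 2*u^5 - 8*u^4 - 42*u^3 + 248*u^2 - 464*u + 336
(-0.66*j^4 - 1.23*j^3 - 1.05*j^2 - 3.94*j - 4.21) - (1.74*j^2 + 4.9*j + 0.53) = -0.66*j^4 - 1.23*j^3 - 2.79*j^2 - 8.84*j - 4.74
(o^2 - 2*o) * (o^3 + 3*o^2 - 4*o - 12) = o^5 + o^4 - 10*o^3 - 4*o^2 + 24*o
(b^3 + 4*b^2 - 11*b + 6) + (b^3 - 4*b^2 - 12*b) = 2*b^3 - 23*b + 6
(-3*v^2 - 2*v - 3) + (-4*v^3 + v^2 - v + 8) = -4*v^3 - 2*v^2 - 3*v + 5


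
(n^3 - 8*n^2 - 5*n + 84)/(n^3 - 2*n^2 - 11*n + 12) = (n - 7)/(n - 1)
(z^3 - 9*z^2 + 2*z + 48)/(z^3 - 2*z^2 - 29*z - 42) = (z^2 - 11*z + 24)/(z^2 - 4*z - 21)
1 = 1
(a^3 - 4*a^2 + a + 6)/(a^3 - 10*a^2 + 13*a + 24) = (a - 2)/(a - 8)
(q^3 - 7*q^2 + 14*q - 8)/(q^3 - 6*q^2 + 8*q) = (q - 1)/q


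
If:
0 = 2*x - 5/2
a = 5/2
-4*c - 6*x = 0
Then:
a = 5/2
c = -15/8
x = 5/4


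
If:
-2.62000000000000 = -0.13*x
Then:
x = 20.15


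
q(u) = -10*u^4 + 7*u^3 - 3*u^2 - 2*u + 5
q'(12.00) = -66170.00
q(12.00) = -195715.00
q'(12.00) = -66170.00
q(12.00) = -195715.00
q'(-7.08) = 15288.93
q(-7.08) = -27742.04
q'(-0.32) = 3.38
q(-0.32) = 5.00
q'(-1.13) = 89.31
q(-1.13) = -22.98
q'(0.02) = -2.11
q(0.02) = 4.96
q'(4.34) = -2902.35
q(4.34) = -3035.76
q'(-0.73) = 29.13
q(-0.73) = -0.70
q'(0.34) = -3.18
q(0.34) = 4.11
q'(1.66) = -137.06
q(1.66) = -50.50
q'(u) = -40*u^3 + 21*u^2 - 6*u - 2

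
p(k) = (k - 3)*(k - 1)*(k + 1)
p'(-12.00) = 503.00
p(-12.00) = -2145.00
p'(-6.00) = 143.00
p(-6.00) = -315.00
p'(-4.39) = 83.16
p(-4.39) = -135.03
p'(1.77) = -2.22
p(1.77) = -2.62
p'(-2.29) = 28.47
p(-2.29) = -22.45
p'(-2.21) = 26.91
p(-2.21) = -20.24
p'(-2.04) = 23.72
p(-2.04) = -15.93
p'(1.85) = -1.83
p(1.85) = -2.79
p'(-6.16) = 149.80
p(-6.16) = -338.42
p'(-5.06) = 106.17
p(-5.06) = -198.31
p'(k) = (k - 3)*(k - 1) + (k - 3)*(k + 1) + (k - 1)*(k + 1) = 3*k^2 - 6*k - 1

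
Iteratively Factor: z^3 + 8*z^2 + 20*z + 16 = (z + 2)*(z^2 + 6*z + 8) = (z + 2)^2*(z + 4)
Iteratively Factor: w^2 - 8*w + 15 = (w - 5)*(w - 3)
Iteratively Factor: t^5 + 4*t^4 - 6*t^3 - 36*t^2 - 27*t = (t + 3)*(t^4 + t^3 - 9*t^2 - 9*t) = (t - 3)*(t + 3)*(t^3 + 4*t^2 + 3*t) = t*(t - 3)*(t + 3)*(t^2 + 4*t + 3) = t*(t - 3)*(t + 1)*(t + 3)*(t + 3)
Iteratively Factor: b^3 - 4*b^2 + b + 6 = (b - 2)*(b^2 - 2*b - 3) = (b - 2)*(b + 1)*(b - 3)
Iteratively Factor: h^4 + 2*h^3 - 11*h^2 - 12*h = (h + 4)*(h^3 - 2*h^2 - 3*h) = (h - 3)*(h + 4)*(h^2 + h) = h*(h - 3)*(h + 4)*(h + 1)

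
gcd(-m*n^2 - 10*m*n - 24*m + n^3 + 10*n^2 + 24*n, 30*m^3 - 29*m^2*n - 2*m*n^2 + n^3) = m - n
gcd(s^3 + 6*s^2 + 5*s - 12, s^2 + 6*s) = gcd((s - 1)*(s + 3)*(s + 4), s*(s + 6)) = 1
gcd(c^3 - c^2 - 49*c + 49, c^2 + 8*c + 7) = c + 7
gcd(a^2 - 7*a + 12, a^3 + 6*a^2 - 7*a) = 1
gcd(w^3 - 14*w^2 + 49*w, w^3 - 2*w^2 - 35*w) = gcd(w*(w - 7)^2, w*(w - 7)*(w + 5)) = w^2 - 7*w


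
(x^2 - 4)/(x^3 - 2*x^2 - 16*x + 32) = (x + 2)/(x^2 - 16)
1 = 1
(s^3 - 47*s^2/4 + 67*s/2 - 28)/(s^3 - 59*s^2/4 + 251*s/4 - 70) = (s - 2)/(s - 5)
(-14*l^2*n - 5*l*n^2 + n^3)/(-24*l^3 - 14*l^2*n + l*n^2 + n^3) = n*(7*l - n)/(12*l^2 + l*n - n^2)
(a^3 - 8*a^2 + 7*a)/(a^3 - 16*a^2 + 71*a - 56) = a/(a - 8)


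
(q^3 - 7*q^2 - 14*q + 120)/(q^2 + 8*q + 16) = (q^2 - 11*q + 30)/(q + 4)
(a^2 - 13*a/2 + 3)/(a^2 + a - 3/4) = 2*(a - 6)/(2*a + 3)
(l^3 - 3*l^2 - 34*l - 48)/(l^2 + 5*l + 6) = l - 8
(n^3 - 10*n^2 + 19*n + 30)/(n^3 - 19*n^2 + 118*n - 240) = (n + 1)/(n - 8)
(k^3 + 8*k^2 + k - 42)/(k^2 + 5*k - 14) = k + 3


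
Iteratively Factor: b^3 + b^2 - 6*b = (b + 3)*(b^2 - 2*b) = b*(b + 3)*(b - 2)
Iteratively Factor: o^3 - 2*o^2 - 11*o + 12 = (o - 4)*(o^2 + 2*o - 3) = (o - 4)*(o + 3)*(o - 1)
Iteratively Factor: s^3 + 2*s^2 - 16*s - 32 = (s - 4)*(s^2 + 6*s + 8) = (s - 4)*(s + 4)*(s + 2)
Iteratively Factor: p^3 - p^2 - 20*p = (p)*(p^2 - p - 20) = p*(p - 5)*(p + 4)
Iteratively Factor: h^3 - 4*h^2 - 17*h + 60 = (h - 5)*(h^2 + h - 12) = (h - 5)*(h + 4)*(h - 3)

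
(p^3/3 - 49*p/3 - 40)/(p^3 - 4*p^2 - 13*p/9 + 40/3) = 3*(p^3 - 49*p - 120)/(9*p^3 - 36*p^2 - 13*p + 120)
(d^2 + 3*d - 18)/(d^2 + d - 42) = (d^2 + 3*d - 18)/(d^2 + d - 42)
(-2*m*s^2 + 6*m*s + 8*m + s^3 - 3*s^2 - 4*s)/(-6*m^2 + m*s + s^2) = (s^2 - 3*s - 4)/(3*m + s)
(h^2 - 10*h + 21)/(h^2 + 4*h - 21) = (h - 7)/(h + 7)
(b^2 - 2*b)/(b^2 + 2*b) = (b - 2)/(b + 2)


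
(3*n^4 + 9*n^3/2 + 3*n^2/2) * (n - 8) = 3*n^5 - 39*n^4/2 - 69*n^3/2 - 12*n^2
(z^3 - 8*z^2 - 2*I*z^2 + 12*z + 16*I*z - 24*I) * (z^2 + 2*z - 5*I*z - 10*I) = z^5 - 6*z^4 - 7*I*z^4 - 14*z^3 + 42*I*z^3 + 84*z^2 + 28*I*z^2 + 40*z - 168*I*z - 240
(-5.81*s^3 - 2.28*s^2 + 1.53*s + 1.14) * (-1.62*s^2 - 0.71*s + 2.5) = 9.4122*s^5 + 7.8187*s^4 - 15.3848*s^3 - 8.6331*s^2 + 3.0156*s + 2.85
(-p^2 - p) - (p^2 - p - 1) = 1 - 2*p^2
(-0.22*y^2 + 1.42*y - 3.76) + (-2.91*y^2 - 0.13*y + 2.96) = -3.13*y^2 + 1.29*y - 0.8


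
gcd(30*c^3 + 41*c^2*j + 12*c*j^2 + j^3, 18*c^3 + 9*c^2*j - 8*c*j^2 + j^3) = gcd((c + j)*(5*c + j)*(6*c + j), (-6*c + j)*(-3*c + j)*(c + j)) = c + j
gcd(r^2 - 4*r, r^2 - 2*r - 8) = r - 4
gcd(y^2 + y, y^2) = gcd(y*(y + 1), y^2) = y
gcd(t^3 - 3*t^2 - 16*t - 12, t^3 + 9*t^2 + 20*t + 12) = t^2 + 3*t + 2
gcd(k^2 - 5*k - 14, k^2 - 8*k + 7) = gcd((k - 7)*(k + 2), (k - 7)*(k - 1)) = k - 7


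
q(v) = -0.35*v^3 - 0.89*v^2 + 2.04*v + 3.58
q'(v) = -1.05*v^2 - 1.78*v + 2.04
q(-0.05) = 3.48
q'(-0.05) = 2.13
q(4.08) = -26.68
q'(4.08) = -22.70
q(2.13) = 0.51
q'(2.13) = -6.52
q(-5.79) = 29.87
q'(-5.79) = -22.85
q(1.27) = 4.02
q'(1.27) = -1.91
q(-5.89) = 32.21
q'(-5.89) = -23.90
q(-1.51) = -0.32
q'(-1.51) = 2.33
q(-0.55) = 2.25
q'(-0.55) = 2.70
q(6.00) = -91.82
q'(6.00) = -46.44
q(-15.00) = 953.98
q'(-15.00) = -207.51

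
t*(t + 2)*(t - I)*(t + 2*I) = t^4 + 2*t^3 + I*t^3 + 2*t^2 + 2*I*t^2 + 4*t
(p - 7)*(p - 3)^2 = p^3 - 13*p^2 + 51*p - 63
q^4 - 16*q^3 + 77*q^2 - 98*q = q*(q - 7)^2*(q - 2)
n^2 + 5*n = n*(n + 5)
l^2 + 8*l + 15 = (l + 3)*(l + 5)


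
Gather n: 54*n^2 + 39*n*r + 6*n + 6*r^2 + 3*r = 54*n^2 + n*(39*r + 6) + 6*r^2 + 3*r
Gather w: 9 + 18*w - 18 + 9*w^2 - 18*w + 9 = 9*w^2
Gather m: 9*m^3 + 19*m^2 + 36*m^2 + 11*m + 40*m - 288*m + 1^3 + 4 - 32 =9*m^3 + 55*m^2 - 237*m - 27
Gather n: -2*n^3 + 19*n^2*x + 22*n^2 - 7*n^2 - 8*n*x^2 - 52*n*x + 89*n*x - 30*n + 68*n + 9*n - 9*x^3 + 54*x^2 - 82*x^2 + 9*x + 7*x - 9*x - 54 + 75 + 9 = -2*n^3 + n^2*(19*x + 15) + n*(-8*x^2 + 37*x + 47) - 9*x^3 - 28*x^2 + 7*x + 30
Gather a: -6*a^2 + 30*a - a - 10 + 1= -6*a^2 + 29*a - 9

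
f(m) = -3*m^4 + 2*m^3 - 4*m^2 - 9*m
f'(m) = -12*m^3 + 6*m^2 - 8*m - 9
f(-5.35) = -2830.34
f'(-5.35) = 2043.10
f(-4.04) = -959.99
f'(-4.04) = 912.52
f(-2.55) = -163.07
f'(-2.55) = 249.39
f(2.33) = -105.81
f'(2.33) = -146.86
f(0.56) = -6.24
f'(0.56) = -13.71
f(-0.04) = 0.35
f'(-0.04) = -8.67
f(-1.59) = -23.02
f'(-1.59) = 67.12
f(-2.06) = -69.94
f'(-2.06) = 137.84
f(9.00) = -18630.00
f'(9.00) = -8343.00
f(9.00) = -18630.00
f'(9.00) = -8343.00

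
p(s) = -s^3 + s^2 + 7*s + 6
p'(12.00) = -401.00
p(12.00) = -1494.00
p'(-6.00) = -113.00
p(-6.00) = 216.00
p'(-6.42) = -129.49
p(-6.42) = 266.89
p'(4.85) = -53.87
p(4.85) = -50.61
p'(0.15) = 7.23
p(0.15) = 7.07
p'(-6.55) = -134.81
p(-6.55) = 284.06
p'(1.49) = 3.32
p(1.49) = 15.34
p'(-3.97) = -48.22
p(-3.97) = 56.54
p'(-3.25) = -31.19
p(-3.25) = 28.14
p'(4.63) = -48.05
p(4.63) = -39.41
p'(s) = -3*s^2 + 2*s + 7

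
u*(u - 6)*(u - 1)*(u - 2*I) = u^4 - 7*u^3 - 2*I*u^3 + 6*u^2 + 14*I*u^2 - 12*I*u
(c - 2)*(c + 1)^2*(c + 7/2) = c^4 + 7*c^3/2 - 3*c^2 - 25*c/2 - 7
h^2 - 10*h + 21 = (h - 7)*(h - 3)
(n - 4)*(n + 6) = n^2 + 2*n - 24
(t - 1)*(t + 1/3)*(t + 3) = t^3 + 7*t^2/3 - 7*t/3 - 1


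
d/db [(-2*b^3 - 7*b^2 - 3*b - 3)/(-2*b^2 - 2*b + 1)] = (4*b^4 + 8*b^3 + 2*b^2 - 26*b - 9)/(4*b^4 + 8*b^3 - 4*b + 1)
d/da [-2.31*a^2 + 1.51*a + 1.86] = 1.51 - 4.62*a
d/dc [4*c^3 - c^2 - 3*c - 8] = 12*c^2 - 2*c - 3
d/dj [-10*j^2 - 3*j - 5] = -20*j - 3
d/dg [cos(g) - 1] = -sin(g)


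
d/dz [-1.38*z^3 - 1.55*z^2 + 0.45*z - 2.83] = -4.14*z^2 - 3.1*z + 0.45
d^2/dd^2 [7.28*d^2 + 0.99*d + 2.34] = 14.5600000000000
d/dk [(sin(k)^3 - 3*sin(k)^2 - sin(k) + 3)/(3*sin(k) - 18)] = (2*sin(k)^3 - 21*sin(k)^2 + 36*sin(k) + 3)*cos(k)/(3*(sin(k) - 6)^2)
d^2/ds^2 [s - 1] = 0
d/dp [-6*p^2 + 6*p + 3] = 6 - 12*p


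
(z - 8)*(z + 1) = z^2 - 7*z - 8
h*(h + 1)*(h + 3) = h^3 + 4*h^2 + 3*h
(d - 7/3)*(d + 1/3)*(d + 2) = d^3 - 43*d/9 - 14/9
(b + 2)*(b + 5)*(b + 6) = b^3 + 13*b^2 + 52*b + 60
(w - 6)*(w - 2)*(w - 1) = w^3 - 9*w^2 + 20*w - 12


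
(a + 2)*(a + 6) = a^2 + 8*a + 12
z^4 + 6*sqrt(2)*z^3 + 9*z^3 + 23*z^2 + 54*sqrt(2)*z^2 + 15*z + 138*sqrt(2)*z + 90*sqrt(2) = (z + 1)*(z + 3)*(z + 5)*(z + 6*sqrt(2))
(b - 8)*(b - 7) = b^2 - 15*b + 56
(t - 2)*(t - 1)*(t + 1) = t^3 - 2*t^2 - t + 2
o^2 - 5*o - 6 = (o - 6)*(o + 1)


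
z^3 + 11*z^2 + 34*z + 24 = (z + 1)*(z + 4)*(z + 6)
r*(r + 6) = r^2 + 6*r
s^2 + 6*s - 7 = (s - 1)*(s + 7)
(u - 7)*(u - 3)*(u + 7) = u^3 - 3*u^2 - 49*u + 147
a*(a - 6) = a^2 - 6*a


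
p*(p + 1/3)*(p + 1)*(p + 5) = p^4 + 19*p^3/3 + 7*p^2 + 5*p/3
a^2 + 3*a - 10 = (a - 2)*(a + 5)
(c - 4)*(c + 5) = c^2 + c - 20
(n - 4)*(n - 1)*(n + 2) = n^3 - 3*n^2 - 6*n + 8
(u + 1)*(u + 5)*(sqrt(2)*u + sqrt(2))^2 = 2*u^4 + 16*u^3 + 36*u^2 + 32*u + 10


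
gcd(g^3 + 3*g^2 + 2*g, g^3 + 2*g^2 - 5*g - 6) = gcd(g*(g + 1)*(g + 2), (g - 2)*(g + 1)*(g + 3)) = g + 1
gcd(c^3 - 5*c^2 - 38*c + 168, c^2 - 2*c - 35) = c - 7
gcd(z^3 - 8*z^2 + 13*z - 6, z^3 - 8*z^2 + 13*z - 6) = z^3 - 8*z^2 + 13*z - 6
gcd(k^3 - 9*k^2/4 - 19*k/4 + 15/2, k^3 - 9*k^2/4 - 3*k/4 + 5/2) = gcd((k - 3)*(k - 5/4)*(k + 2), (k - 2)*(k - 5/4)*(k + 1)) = k - 5/4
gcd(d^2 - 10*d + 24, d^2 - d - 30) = d - 6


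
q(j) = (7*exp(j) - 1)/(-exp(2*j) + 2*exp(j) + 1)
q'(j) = (7*exp(j) - 1)*(2*exp(2*j) - 2*exp(j))/(-exp(2*j) + 2*exp(j) + 1)^2 + 7*exp(j)/(-exp(2*j) + 2*exp(j) + 1)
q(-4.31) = -0.88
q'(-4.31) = 0.11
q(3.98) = -0.14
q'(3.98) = 0.14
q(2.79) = -0.49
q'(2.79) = 0.56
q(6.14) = -0.02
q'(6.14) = 0.02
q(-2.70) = -0.47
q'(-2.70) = 0.47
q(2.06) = -1.20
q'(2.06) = 1.65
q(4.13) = -0.12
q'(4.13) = 0.12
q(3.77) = -0.17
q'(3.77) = 0.18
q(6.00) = -0.02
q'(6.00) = 0.02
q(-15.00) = -1.00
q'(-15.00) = 0.00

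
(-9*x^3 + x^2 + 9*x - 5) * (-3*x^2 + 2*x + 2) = 27*x^5 - 21*x^4 - 43*x^3 + 35*x^2 + 8*x - 10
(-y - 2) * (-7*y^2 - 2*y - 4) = 7*y^3 + 16*y^2 + 8*y + 8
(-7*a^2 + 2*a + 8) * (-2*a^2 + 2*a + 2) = 14*a^4 - 18*a^3 - 26*a^2 + 20*a + 16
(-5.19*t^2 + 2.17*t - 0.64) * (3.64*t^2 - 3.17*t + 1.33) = -18.8916*t^4 + 24.3511*t^3 - 16.1112*t^2 + 4.9149*t - 0.8512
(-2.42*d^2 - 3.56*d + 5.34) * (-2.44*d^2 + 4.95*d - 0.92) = 5.9048*d^4 - 3.2926*d^3 - 28.4252*d^2 + 29.7082*d - 4.9128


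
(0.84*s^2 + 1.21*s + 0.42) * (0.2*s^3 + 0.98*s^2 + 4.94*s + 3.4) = 0.168*s^5 + 1.0652*s^4 + 5.4194*s^3 + 9.245*s^2 + 6.1888*s + 1.428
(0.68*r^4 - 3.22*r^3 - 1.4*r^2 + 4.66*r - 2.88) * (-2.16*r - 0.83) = -1.4688*r^5 + 6.3908*r^4 + 5.6966*r^3 - 8.9036*r^2 + 2.353*r + 2.3904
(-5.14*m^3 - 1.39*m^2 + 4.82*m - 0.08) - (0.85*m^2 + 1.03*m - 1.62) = -5.14*m^3 - 2.24*m^2 + 3.79*m + 1.54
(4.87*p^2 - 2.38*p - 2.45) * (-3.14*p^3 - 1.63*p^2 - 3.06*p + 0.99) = -15.2918*p^5 - 0.464899999999999*p^4 - 3.3298*p^3 + 16.0976*p^2 + 5.1408*p - 2.4255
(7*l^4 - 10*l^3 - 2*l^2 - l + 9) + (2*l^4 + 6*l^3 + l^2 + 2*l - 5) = 9*l^4 - 4*l^3 - l^2 + l + 4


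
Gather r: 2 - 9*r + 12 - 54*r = 14 - 63*r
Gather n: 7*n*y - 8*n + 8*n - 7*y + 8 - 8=7*n*y - 7*y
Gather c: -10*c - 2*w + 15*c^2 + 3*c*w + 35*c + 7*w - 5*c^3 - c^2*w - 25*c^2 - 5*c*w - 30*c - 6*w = -5*c^3 + c^2*(-w - 10) + c*(-2*w - 5) - w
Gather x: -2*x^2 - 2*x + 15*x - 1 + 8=-2*x^2 + 13*x + 7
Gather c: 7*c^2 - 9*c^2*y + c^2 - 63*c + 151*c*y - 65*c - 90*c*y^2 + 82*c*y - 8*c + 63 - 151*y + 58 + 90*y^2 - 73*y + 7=c^2*(8 - 9*y) + c*(-90*y^2 + 233*y - 136) + 90*y^2 - 224*y + 128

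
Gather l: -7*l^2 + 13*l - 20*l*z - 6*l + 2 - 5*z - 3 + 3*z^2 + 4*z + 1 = -7*l^2 + l*(7 - 20*z) + 3*z^2 - z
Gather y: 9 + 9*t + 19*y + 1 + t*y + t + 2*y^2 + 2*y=10*t + 2*y^2 + y*(t + 21) + 10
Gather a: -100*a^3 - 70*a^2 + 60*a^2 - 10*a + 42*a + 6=-100*a^3 - 10*a^2 + 32*a + 6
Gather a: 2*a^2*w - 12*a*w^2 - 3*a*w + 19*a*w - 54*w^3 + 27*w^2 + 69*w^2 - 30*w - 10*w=2*a^2*w + a*(-12*w^2 + 16*w) - 54*w^3 + 96*w^2 - 40*w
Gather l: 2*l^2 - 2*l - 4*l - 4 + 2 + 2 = 2*l^2 - 6*l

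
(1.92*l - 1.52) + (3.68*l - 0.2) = 5.6*l - 1.72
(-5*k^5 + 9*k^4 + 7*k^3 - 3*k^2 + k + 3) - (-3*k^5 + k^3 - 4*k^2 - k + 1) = -2*k^5 + 9*k^4 + 6*k^3 + k^2 + 2*k + 2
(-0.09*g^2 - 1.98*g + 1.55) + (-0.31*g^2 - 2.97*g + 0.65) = -0.4*g^2 - 4.95*g + 2.2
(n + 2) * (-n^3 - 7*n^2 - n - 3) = -n^4 - 9*n^3 - 15*n^2 - 5*n - 6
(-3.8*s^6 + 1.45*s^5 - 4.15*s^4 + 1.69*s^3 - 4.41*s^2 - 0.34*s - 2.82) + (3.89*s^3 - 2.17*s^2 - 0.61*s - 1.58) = -3.8*s^6 + 1.45*s^5 - 4.15*s^4 + 5.58*s^3 - 6.58*s^2 - 0.95*s - 4.4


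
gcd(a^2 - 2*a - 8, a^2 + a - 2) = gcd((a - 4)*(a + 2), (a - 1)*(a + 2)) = a + 2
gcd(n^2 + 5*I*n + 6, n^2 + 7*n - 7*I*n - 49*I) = 1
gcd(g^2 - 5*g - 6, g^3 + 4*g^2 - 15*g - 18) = g + 1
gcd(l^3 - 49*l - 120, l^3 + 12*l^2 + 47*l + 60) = l^2 + 8*l + 15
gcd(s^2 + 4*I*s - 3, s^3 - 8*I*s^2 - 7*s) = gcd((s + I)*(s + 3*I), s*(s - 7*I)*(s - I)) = 1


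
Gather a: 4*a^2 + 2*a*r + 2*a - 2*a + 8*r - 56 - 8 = 4*a^2 + 2*a*r + 8*r - 64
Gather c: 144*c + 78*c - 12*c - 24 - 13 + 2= 210*c - 35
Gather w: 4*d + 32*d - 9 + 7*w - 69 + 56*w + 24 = 36*d + 63*w - 54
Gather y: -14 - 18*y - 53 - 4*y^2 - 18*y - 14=-4*y^2 - 36*y - 81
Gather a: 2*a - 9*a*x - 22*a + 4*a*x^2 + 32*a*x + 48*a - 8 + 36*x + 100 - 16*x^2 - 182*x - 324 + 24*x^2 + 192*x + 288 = a*(4*x^2 + 23*x + 28) + 8*x^2 + 46*x + 56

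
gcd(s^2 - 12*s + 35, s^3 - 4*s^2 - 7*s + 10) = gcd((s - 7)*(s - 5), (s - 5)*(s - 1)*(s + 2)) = s - 5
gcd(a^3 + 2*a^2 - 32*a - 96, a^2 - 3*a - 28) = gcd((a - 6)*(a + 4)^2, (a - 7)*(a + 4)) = a + 4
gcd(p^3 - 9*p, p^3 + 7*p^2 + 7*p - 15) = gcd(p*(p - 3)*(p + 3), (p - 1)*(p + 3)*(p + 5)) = p + 3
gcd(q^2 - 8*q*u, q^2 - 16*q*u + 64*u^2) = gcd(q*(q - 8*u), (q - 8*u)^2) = q - 8*u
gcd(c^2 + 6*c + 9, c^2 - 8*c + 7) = 1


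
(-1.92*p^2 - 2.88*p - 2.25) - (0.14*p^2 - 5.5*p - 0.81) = -2.06*p^2 + 2.62*p - 1.44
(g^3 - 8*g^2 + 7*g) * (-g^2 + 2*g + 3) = -g^5 + 10*g^4 - 20*g^3 - 10*g^2 + 21*g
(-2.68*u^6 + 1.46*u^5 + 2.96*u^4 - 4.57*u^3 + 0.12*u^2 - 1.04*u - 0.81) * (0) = 0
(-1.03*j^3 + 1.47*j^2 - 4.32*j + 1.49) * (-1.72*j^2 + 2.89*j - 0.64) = 1.7716*j^5 - 5.5051*j^4 + 12.3379*j^3 - 15.9884*j^2 + 7.0709*j - 0.9536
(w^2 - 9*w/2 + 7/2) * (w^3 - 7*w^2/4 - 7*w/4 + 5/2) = w^5 - 25*w^4/4 + 77*w^3/8 + 17*w^2/4 - 139*w/8 + 35/4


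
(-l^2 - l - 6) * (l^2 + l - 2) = -l^4 - 2*l^3 - 5*l^2 - 4*l + 12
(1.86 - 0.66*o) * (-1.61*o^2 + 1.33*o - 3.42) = 1.0626*o^3 - 3.8724*o^2 + 4.731*o - 6.3612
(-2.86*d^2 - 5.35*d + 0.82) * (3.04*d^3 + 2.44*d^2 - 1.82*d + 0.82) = -8.6944*d^5 - 23.2424*d^4 - 5.356*d^3 + 9.3926*d^2 - 5.8794*d + 0.6724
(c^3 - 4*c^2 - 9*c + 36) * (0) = 0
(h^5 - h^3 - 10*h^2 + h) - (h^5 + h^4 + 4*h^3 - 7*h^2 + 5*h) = -h^4 - 5*h^3 - 3*h^2 - 4*h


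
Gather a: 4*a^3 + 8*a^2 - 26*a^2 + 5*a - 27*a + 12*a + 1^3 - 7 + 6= 4*a^3 - 18*a^2 - 10*a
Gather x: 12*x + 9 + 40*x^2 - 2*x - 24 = 40*x^2 + 10*x - 15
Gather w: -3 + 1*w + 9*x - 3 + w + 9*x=2*w + 18*x - 6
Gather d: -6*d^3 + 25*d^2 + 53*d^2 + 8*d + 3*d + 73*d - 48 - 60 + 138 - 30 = -6*d^3 + 78*d^2 + 84*d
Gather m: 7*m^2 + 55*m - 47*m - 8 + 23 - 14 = 7*m^2 + 8*m + 1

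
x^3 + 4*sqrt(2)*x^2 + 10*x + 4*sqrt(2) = (x + sqrt(2))^2*(x + 2*sqrt(2))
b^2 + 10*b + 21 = (b + 3)*(b + 7)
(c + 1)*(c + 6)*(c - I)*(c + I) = c^4 + 7*c^3 + 7*c^2 + 7*c + 6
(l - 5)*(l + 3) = l^2 - 2*l - 15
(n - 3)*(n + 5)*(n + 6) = n^3 + 8*n^2 - 3*n - 90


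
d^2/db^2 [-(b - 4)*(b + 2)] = -2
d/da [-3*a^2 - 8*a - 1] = -6*a - 8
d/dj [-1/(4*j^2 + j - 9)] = (8*j + 1)/(4*j^2 + j - 9)^2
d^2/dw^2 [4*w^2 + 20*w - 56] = 8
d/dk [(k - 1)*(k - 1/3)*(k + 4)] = 3*k^2 + 16*k/3 - 5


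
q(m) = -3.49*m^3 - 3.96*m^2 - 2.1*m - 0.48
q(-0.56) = 0.07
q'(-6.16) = -350.60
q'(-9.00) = -778.89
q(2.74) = -107.76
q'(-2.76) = -60.00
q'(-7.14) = -479.31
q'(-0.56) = -0.95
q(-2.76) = 48.53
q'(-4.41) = -170.79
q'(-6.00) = -331.50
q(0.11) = -0.76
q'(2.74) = -102.41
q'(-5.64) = -290.48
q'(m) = -10.47*m^2 - 7.92*m - 2.1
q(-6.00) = 623.40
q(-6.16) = 677.96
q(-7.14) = 1082.98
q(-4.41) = 231.09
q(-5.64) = 511.53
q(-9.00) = 2241.87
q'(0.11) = -3.10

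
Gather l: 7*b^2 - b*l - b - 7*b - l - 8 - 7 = 7*b^2 - 8*b + l*(-b - 1) - 15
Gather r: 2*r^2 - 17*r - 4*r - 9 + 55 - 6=2*r^2 - 21*r + 40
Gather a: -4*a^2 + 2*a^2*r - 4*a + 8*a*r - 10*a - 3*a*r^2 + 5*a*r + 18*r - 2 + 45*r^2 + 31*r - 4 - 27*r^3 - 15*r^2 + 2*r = a^2*(2*r - 4) + a*(-3*r^2 + 13*r - 14) - 27*r^3 + 30*r^2 + 51*r - 6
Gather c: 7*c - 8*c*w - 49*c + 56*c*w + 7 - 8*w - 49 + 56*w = c*(48*w - 42) + 48*w - 42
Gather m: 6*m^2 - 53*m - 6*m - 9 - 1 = 6*m^2 - 59*m - 10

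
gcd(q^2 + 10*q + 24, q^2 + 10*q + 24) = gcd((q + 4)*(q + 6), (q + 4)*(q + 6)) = q^2 + 10*q + 24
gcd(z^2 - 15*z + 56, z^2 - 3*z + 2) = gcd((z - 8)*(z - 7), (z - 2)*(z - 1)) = 1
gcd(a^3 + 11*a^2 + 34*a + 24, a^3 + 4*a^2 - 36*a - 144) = a^2 + 10*a + 24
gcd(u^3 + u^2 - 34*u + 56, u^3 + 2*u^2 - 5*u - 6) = u - 2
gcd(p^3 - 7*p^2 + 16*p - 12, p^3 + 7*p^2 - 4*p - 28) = p - 2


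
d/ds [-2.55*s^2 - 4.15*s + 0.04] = -5.1*s - 4.15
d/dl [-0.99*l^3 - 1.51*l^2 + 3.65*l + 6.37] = -2.97*l^2 - 3.02*l + 3.65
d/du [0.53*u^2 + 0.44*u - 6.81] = 1.06*u + 0.44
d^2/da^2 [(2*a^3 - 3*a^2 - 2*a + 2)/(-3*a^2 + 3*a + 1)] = 6*(7*a^3 - 15*a^2 + 22*a - 9)/(27*a^6 - 81*a^5 + 54*a^4 + 27*a^3 - 18*a^2 - 9*a - 1)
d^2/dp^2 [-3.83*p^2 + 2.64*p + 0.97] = -7.66000000000000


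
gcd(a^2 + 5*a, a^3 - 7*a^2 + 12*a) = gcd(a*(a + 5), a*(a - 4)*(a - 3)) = a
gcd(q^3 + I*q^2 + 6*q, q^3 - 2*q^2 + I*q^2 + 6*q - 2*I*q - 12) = q^2 + I*q + 6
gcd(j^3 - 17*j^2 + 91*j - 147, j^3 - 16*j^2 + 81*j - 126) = j^2 - 10*j + 21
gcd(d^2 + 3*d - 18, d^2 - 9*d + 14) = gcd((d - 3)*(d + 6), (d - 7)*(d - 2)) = 1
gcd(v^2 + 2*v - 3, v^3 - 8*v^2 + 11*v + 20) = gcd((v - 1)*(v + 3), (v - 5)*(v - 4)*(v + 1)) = 1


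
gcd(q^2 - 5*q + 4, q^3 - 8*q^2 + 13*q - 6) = q - 1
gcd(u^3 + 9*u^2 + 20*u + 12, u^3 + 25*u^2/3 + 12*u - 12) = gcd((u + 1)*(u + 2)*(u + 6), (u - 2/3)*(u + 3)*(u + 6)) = u + 6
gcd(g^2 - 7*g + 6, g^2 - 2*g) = 1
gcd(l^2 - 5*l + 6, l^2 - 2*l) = l - 2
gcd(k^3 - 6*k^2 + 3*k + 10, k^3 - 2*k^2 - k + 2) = k^2 - k - 2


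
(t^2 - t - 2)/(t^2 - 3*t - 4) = (t - 2)/(t - 4)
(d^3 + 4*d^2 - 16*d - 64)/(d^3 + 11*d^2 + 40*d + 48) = (d - 4)/(d + 3)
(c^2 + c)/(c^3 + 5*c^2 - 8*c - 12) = c/(c^2 + 4*c - 12)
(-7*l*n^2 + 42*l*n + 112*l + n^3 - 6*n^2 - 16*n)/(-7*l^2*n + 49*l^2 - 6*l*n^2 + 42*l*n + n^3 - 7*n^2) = (n^2 - 6*n - 16)/(l*n - 7*l + n^2 - 7*n)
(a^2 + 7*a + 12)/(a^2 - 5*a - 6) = (a^2 + 7*a + 12)/(a^2 - 5*a - 6)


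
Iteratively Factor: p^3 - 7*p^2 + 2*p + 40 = (p - 5)*(p^2 - 2*p - 8) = (p - 5)*(p + 2)*(p - 4)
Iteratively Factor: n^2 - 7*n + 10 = (n - 2)*(n - 5)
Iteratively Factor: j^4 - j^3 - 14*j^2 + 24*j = (j + 4)*(j^3 - 5*j^2 + 6*j) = j*(j + 4)*(j^2 - 5*j + 6) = j*(j - 3)*(j + 4)*(j - 2)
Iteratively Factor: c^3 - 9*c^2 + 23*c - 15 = (c - 5)*(c^2 - 4*c + 3) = (c - 5)*(c - 3)*(c - 1)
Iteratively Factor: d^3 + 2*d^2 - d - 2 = (d + 2)*(d^2 - 1) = (d + 1)*(d + 2)*(d - 1)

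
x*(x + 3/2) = x^2 + 3*x/2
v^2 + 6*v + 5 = (v + 1)*(v + 5)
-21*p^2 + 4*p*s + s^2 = (-3*p + s)*(7*p + s)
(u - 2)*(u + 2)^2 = u^3 + 2*u^2 - 4*u - 8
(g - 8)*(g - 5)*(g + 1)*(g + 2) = g^4 - 10*g^3 + 3*g^2 + 94*g + 80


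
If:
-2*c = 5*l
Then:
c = -5*l/2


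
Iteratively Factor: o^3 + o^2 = (o)*(o^2 + o) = o^2*(o + 1)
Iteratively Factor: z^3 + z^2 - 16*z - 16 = (z - 4)*(z^2 + 5*z + 4) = (z - 4)*(z + 4)*(z + 1)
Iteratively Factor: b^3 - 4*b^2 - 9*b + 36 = (b - 3)*(b^2 - b - 12) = (b - 4)*(b - 3)*(b + 3)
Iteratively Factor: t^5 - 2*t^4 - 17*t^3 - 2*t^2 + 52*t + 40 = (t - 5)*(t^4 + 3*t^3 - 2*t^2 - 12*t - 8) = (t - 5)*(t + 2)*(t^3 + t^2 - 4*t - 4) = (t - 5)*(t + 1)*(t + 2)*(t^2 - 4) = (t - 5)*(t - 2)*(t + 1)*(t + 2)*(t + 2)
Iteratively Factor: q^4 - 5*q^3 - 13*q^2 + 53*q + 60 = (q - 4)*(q^3 - q^2 - 17*q - 15) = (q - 4)*(q + 3)*(q^2 - 4*q - 5) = (q - 5)*(q - 4)*(q + 3)*(q + 1)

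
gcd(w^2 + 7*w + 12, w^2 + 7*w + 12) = w^2 + 7*w + 12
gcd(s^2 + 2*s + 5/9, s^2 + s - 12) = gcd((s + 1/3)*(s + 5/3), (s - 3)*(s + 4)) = 1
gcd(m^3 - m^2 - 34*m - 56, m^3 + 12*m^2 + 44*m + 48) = m^2 + 6*m + 8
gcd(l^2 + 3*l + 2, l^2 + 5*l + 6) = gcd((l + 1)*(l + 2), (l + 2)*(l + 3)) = l + 2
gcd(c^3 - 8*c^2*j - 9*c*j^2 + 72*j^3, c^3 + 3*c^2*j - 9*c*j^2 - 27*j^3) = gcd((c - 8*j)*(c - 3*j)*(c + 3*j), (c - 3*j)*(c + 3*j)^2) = c^2 - 9*j^2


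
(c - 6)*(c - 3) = c^2 - 9*c + 18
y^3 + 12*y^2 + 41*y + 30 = (y + 1)*(y + 5)*(y + 6)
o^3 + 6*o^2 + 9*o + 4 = (o + 1)^2*(o + 4)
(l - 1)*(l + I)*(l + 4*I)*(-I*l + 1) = -I*l^4 + 6*l^3 + I*l^3 - 6*l^2 + 9*I*l^2 - 4*l - 9*I*l + 4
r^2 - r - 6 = (r - 3)*(r + 2)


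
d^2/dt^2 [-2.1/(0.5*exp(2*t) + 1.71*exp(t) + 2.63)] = (-2.1*(1.0*exp(t) + 1.71)*(2.0*exp(t) + 3.42)*exp(t) + (4.2*exp(t) + 3.591)*(0.5*exp(2*t) + 1.71*exp(t) + 2.63))*exp(t)/(0.5*exp(2*t) + 1.71*exp(t) + 2.63)^3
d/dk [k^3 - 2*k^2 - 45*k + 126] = 3*k^2 - 4*k - 45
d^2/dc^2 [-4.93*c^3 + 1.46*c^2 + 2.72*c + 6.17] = 2.92 - 29.58*c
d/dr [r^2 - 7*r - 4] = 2*r - 7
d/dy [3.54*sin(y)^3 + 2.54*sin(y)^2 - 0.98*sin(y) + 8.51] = (10.62*sin(y)^2 + 5.08*sin(y) - 0.98)*cos(y)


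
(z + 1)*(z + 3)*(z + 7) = z^3 + 11*z^2 + 31*z + 21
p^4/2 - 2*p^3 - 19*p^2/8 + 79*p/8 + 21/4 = (p/2 + 1)*(p - 7/2)*(p - 3)*(p + 1/2)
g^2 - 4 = (g - 2)*(g + 2)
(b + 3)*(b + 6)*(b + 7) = b^3 + 16*b^2 + 81*b + 126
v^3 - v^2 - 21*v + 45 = (v - 3)^2*(v + 5)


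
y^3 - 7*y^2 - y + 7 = (y - 7)*(y - 1)*(y + 1)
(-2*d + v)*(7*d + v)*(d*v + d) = -14*d^3*v - 14*d^3 + 5*d^2*v^2 + 5*d^2*v + d*v^3 + d*v^2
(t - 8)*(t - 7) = t^2 - 15*t + 56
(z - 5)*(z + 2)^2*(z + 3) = z^4 + 2*z^3 - 19*z^2 - 68*z - 60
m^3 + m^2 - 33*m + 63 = (m - 3)^2*(m + 7)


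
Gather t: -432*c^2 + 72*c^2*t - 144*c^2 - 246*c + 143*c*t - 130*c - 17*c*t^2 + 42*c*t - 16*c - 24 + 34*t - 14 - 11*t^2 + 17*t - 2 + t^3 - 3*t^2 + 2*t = -576*c^2 - 392*c + t^3 + t^2*(-17*c - 14) + t*(72*c^2 + 185*c + 53) - 40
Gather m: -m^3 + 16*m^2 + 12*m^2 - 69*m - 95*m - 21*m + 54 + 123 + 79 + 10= -m^3 + 28*m^2 - 185*m + 266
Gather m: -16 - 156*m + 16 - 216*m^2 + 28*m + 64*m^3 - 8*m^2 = 64*m^3 - 224*m^2 - 128*m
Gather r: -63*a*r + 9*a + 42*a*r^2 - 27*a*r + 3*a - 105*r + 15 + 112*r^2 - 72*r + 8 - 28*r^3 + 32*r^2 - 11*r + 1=12*a - 28*r^3 + r^2*(42*a + 144) + r*(-90*a - 188) + 24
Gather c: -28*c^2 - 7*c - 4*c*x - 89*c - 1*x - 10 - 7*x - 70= -28*c^2 + c*(-4*x - 96) - 8*x - 80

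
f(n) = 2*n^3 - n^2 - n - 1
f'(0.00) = -1.00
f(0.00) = -1.00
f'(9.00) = 467.00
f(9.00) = 1367.00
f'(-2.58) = 44.10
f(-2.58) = -39.42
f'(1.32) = 6.81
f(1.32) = 0.54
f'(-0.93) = 6.05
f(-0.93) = -2.54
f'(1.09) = 3.95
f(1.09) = -0.69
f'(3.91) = 82.91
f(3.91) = 99.35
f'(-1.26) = 11.05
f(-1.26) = -5.33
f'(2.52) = 32.06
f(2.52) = 22.14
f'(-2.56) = 43.44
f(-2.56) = -38.55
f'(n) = 6*n^2 - 2*n - 1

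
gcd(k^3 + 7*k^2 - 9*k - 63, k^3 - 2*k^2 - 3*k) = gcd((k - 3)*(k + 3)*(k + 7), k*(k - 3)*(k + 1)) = k - 3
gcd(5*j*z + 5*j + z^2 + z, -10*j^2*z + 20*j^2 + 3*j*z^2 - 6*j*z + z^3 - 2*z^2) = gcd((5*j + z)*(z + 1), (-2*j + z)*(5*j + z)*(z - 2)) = 5*j + z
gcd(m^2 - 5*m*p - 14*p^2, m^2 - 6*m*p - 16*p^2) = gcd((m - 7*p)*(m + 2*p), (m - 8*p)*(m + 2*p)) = m + 2*p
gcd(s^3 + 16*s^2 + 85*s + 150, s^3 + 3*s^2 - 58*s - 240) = s^2 + 11*s + 30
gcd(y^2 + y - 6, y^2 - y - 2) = y - 2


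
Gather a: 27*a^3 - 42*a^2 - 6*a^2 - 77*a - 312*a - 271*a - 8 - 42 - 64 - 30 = 27*a^3 - 48*a^2 - 660*a - 144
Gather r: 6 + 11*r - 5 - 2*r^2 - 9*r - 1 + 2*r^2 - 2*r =0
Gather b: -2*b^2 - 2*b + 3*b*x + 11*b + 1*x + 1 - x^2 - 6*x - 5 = -2*b^2 + b*(3*x + 9) - x^2 - 5*x - 4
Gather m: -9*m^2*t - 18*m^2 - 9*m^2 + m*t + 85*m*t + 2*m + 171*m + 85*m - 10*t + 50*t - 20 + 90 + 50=m^2*(-9*t - 27) + m*(86*t + 258) + 40*t + 120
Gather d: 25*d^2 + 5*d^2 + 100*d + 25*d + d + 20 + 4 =30*d^2 + 126*d + 24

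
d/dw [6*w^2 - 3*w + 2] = 12*w - 3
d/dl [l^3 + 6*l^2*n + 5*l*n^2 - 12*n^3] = 3*l^2 + 12*l*n + 5*n^2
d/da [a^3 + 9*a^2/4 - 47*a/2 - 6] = 3*a^2 + 9*a/2 - 47/2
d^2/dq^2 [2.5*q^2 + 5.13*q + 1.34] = 5.00000000000000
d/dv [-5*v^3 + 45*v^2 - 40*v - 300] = -15*v^2 + 90*v - 40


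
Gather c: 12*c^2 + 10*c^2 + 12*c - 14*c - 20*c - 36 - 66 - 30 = 22*c^2 - 22*c - 132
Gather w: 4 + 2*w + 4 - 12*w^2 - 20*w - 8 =-12*w^2 - 18*w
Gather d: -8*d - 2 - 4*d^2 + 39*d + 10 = -4*d^2 + 31*d + 8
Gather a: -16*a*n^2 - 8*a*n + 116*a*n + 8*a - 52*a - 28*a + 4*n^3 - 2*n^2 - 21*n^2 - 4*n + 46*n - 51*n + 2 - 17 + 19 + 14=a*(-16*n^2 + 108*n - 72) + 4*n^3 - 23*n^2 - 9*n + 18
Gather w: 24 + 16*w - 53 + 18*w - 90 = 34*w - 119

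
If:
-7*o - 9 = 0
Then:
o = -9/7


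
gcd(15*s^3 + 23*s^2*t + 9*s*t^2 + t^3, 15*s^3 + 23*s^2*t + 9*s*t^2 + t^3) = 15*s^3 + 23*s^2*t + 9*s*t^2 + t^3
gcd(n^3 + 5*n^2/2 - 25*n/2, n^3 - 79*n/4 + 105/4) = n + 5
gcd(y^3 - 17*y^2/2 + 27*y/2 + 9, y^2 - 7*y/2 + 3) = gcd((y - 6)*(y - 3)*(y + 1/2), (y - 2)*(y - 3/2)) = 1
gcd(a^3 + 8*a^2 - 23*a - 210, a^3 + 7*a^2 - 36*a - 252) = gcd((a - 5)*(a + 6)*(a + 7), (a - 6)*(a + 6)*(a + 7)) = a^2 + 13*a + 42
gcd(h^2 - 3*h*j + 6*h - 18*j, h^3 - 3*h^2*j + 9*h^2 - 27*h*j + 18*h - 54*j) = h^2 - 3*h*j + 6*h - 18*j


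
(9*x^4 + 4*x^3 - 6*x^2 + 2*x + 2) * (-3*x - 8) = -27*x^5 - 84*x^4 - 14*x^3 + 42*x^2 - 22*x - 16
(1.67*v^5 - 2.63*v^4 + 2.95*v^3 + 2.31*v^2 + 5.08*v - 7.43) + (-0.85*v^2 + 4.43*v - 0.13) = 1.67*v^5 - 2.63*v^4 + 2.95*v^3 + 1.46*v^2 + 9.51*v - 7.56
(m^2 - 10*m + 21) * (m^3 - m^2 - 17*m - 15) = m^5 - 11*m^4 + 14*m^3 + 134*m^2 - 207*m - 315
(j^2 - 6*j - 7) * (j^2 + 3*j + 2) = j^4 - 3*j^3 - 23*j^2 - 33*j - 14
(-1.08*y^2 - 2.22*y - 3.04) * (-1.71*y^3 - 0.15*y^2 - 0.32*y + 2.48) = 1.8468*y^5 + 3.9582*y^4 + 5.877*y^3 - 1.512*y^2 - 4.5328*y - 7.5392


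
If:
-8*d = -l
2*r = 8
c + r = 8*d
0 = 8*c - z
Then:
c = z/8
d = z/64 + 1/2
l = z/8 + 4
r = 4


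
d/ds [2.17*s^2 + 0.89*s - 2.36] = 4.34*s + 0.89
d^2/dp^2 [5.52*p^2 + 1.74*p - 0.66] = 11.0400000000000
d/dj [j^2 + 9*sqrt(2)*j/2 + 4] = 2*j + 9*sqrt(2)/2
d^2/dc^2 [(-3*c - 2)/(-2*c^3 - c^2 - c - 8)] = 2*((3*c + 2)*(6*c^2 + 2*c + 1)^2 - (18*c^2 + 6*c + (3*c + 2)*(6*c + 1) + 3)*(2*c^3 + c^2 + c + 8))/(2*c^3 + c^2 + c + 8)^3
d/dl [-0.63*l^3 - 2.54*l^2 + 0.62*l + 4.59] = -1.89*l^2 - 5.08*l + 0.62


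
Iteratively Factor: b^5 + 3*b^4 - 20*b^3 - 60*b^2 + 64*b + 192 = (b + 2)*(b^4 + b^3 - 22*b^2 - 16*b + 96) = (b - 2)*(b + 2)*(b^3 + 3*b^2 - 16*b - 48) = (b - 2)*(b + 2)*(b + 4)*(b^2 - b - 12) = (b - 4)*(b - 2)*(b + 2)*(b + 4)*(b + 3)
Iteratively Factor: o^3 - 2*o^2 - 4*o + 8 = (o + 2)*(o^2 - 4*o + 4) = (o - 2)*(o + 2)*(o - 2)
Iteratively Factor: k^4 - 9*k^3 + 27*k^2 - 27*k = (k)*(k^3 - 9*k^2 + 27*k - 27) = k*(k - 3)*(k^2 - 6*k + 9) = k*(k - 3)^2*(k - 3)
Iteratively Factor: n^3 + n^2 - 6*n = (n + 3)*(n^2 - 2*n) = (n - 2)*(n + 3)*(n)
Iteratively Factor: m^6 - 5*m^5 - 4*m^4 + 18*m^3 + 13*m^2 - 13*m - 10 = (m - 1)*(m^5 - 4*m^4 - 8*m^3 + 10*m^2 + 23*m + 10) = (m - 1)*(m + 1)*(m^4 - 5*m^3 - 3*m^2 + 13*m + 10) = (m - 1)*(m + 1)^2*(m^3 - 6*m^2 + 3*m + 10) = (m - 1)*(m + 1)^3*(m^2 - 7*m + 10) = (m - 5)*(m - 1)*(m + 1)^3*(m - 2)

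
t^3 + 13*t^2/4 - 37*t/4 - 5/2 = (t - 2)*(t + 1/4)*(t + 5)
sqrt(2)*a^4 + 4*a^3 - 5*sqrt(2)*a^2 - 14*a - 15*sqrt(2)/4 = (a - 3*sqrt(2)/2)*(a + sqrt(2)/2)*(a + 5*sqrt(2)/2)*(sqrt(2)*a + 1)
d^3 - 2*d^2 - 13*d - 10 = (d - 5)*(d + 1)*(d + 2)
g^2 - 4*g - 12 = (g - 6)*(g + 2)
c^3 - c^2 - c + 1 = (c - 1)^2*(c + 1)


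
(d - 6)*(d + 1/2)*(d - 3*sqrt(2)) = d^3 - 11*d^2/2 - 3*sqrt(2)*d^2 - 3*d + 33*sqrt(2)*d/2 + 9*sqrt(2)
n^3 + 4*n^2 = n^2*(n + 4)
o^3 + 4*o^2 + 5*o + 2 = (o + 1)^2*(o + 2)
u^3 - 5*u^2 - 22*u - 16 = (u - 8)*(u + 1)*(u + 2)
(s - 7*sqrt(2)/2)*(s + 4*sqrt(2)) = s^2 + sqrt(2)*s/2 - 28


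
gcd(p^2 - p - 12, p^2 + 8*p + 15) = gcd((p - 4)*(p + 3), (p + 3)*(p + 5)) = p + 3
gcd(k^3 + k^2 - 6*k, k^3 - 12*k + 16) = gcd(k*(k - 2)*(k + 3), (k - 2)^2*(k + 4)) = k - 2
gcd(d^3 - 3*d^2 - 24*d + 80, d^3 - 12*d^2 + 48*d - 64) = d^2 - 8*d + 16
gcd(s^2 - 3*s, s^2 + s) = s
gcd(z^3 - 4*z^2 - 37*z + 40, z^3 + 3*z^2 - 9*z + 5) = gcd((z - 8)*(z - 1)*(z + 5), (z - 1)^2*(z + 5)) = z^2 + 4*z - 5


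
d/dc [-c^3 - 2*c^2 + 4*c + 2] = -3*c^2 - 4*c + 4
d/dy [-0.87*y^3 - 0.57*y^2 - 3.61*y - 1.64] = -2.61*y^2 - 1.14*y - 3.61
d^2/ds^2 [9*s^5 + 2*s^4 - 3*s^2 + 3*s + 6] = 180*s^3 + 24*s^2 - 6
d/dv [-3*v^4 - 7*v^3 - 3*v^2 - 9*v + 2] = -12*v^3 - 21*v^2 - 6*v - 9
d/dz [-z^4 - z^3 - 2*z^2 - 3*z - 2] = -4*z^3 - 3*z^2 - 4*z - 3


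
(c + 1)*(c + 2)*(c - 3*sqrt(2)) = c^3 - 3*sqrt(2)*c^2 + 3*c^2 - 9*sqrt(2)*c + 2*c - 6*sqrt(2)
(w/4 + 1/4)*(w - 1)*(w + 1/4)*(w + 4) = w^4/4 + 17*w^3/16 - 17*w/16 - 1/4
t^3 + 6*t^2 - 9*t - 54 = (t - 3)*(t + 3)*(t + 6)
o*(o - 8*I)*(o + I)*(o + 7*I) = o^4 + 57*o^2 + 56*I*o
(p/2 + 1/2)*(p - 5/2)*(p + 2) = p^3/2 + p^2/4 - 11*p/4 - 5/2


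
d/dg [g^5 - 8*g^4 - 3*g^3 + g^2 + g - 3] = 5*g^4 - 32*g^3 - 9*g^2 + 2*g + 1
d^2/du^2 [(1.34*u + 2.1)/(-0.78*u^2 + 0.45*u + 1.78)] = ((1.34*u + 2.1)*(1.56*u - 0.45)*(3.12*u - 0.9) + (6.2712*u + 2.07)*(-0.78*u^2 + 0.45*u + 1.78))/(-0.78*u^2 + 0.45*u + 1.78)^3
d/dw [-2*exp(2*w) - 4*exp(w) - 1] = -4*(exp(w) + 1)*exp(w)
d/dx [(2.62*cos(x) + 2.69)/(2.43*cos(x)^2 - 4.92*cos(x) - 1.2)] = (6.3666*cos(x)^2 + 13.0734*cos(x) - 10.0908)*sin(x)/(5.9049*cos(x)^4 - 23.9112*cos(x)^3 + 18.3744*cos(x)^2 + 11.808*cos(x) + 1.44)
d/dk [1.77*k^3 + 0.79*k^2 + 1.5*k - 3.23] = 5.31*k^2 + 1.58*k + 1.5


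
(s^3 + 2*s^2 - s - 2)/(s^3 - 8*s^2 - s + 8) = (s + 2)/(s - 8)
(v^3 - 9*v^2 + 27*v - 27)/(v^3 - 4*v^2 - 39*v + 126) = (v^2 - 6*v + 9)/(v^2 - v - 42)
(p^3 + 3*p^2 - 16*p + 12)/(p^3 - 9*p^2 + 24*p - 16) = (p^2 + 4*p - 12)/(p^2 - 8*p + 16)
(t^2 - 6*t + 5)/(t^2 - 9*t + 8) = (t - 5)/(t - 8)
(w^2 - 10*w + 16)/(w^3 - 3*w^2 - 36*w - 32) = (w - 2)/(w^2 + 5*w + 4)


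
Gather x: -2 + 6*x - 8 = 6*x - 10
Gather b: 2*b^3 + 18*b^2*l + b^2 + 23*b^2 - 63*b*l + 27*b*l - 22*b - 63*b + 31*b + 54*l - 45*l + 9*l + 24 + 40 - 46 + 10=2*b^3 + b^2*(18*l + 24) + b*(-36*l - 54) + 18*l + 28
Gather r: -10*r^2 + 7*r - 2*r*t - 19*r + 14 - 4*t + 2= -10*r^2 + r*(-2*t - 12) - 4*t + 16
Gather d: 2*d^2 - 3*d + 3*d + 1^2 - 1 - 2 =2*d^2 - 2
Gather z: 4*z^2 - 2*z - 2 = 4*z^2 - 2*z - 2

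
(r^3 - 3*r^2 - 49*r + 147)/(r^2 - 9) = (r^2 - 49)/(r + 3)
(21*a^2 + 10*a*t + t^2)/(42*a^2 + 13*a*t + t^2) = (3*a + t)/(6*a + t)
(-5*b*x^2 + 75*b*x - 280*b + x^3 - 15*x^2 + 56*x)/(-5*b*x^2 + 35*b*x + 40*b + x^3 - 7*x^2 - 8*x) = (x - 7)/(x + 1)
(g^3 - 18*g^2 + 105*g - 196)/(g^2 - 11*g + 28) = g - 7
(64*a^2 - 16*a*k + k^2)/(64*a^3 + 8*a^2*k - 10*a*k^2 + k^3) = (8*a - k)/(8*a^2 + 2*a*k - k^2)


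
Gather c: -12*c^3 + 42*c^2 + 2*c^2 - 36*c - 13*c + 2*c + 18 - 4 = -12*c^3 + 44*c^2 - 47*c + 14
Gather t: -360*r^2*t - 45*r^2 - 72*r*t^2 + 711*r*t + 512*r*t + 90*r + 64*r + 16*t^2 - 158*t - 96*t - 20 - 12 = -45*r^2 + 154*r + t^2*(16 - 72*r) + t*(-360*r^2 + 1223*r - 254) - 32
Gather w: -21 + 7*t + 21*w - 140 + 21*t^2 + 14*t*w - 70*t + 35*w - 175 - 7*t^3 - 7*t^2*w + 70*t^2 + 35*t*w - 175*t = -7*t^3 + 91*t^2 - 238*t + w*(-7*t^2 + 49*t + 56) - 336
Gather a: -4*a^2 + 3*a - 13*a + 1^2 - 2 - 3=-4*a^2 - 10*a - 4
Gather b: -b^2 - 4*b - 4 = -b^2 - 4*b - 4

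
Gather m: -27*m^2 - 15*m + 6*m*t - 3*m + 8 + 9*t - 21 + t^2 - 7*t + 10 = -27*m^2 + m*(6*t - 18) + t^2 + 2*t - 3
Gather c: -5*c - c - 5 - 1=-6*c - 6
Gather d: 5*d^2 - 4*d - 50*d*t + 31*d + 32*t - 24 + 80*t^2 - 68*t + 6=5*d^2 + d*(27 - 50*t) + 80*t^2 - 36*t - 18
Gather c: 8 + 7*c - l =7*c - l + 8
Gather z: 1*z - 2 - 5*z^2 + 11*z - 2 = -5*z^2 + 12*z - 4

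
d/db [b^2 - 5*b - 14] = 2*b - 5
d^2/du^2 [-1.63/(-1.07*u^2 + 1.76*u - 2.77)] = (-3.732374*u^2 + 6.139232*u + 1.63*(2.14*u - 1.76)*(4.28*u - 3.52) - 9.662314)/(1.07*u^2 - 1.76*u + 2.77)^3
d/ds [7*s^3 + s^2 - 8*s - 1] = 21*s^2 + 2*s - 8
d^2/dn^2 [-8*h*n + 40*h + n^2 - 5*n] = 2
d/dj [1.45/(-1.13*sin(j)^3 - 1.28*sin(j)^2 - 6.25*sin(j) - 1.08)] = (4.9155*sin(j)^2 + 3.712*sin(j) + 9.0625)*cos(j)/(1.13*sin(j)^3 + 1.28*sin(j)^2 + 6.25*sin(j) + 1.08)^2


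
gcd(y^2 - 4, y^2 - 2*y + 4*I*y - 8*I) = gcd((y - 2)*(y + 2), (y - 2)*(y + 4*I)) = y - 2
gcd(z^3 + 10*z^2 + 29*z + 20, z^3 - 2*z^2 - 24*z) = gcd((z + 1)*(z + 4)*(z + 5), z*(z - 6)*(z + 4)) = z + 4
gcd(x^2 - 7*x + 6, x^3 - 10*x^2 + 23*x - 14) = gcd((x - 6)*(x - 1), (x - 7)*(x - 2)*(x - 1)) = x - 1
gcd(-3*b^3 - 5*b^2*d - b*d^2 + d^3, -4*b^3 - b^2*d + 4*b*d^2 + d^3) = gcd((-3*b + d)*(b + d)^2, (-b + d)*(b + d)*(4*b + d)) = b + d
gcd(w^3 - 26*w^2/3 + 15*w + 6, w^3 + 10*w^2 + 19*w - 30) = 1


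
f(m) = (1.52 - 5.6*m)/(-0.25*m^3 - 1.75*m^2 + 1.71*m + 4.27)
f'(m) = (1.52 - 5.6*m)*(0.75*m^2 + 3.5*m - 1.71)/(-0.25*m^3 - 1.75*m^2 + 1.71*m + 4.27)^2 - 5.6/(-0.25*m^3 - 1.75*m^2 + 1.71*m + 4.27)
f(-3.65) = -1.67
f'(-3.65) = -0.15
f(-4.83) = -1.72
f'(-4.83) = 0.22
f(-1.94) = -3.25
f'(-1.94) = -3.38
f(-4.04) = -1.64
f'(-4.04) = -0.02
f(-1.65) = -4.91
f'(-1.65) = -9.63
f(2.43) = 2.20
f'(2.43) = -3.47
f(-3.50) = -1.70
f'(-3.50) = -0.20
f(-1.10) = 12.71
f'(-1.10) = -107.13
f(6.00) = 0.31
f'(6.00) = -0.09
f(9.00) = 0.16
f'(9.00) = -0.03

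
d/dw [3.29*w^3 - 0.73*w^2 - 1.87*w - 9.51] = 9.87*w^2 - 1.46*w - 1.87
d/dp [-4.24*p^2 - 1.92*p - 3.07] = -8.48*p - 1.92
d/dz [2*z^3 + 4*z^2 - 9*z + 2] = 6*z^2 + 8*z - 9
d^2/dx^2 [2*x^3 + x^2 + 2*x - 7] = 12*x + 2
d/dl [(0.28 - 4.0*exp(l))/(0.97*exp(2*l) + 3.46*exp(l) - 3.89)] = (3.88*exp(2*l) - 0.543200000000001*exp(l) + 14.5912)*exp(l)/(0.9409*exp(4*l) + 6.7124*exp(3*l) + 4.425*exp(2*l) - 26.9188*exp(l) + 15.1321)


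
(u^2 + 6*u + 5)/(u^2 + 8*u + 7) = (u + 5)/(u + 7)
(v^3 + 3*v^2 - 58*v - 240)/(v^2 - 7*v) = (v^3 + 3*v^2 - 58*v - 240)/(v*(v - 7))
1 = 1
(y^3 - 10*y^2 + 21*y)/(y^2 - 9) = y*(y - 7)/(y + 3)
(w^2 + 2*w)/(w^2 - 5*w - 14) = w/(w - 7)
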